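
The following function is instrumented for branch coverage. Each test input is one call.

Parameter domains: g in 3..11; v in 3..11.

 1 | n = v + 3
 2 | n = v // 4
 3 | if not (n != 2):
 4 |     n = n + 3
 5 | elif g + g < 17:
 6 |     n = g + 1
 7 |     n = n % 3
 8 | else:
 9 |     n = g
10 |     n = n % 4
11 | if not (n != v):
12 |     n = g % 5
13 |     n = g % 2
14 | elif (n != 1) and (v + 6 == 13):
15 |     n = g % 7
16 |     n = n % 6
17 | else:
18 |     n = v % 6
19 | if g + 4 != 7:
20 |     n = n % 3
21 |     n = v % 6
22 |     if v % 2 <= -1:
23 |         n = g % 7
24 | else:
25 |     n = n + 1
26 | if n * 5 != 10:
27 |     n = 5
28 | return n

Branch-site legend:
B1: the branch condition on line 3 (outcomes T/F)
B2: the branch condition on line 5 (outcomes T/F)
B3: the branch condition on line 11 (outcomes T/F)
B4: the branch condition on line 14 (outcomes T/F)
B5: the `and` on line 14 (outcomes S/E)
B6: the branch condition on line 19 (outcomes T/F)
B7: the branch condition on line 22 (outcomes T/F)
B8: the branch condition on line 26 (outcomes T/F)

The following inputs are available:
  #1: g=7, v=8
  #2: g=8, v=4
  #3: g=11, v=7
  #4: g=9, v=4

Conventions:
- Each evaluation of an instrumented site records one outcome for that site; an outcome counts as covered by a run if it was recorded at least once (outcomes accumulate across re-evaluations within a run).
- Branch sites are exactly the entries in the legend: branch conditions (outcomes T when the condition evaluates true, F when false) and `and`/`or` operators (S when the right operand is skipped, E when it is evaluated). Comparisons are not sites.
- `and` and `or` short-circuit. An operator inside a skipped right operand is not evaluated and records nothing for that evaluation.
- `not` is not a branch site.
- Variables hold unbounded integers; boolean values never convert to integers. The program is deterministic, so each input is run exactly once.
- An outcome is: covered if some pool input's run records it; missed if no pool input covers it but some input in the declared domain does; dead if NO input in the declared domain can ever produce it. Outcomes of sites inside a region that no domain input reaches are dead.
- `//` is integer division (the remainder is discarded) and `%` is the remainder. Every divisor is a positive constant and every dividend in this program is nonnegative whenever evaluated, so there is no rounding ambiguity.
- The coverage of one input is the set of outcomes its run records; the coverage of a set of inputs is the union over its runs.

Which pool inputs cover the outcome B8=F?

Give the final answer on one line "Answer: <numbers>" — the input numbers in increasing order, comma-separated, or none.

input #1 (g=7, v=8): records B8=F
input #2 (g=8, v=4): does not record B8=F
input #3 (g=11, v=7): does not record B8=F
input #4 (g=9, v=4): does not record B8=F

Answer: 1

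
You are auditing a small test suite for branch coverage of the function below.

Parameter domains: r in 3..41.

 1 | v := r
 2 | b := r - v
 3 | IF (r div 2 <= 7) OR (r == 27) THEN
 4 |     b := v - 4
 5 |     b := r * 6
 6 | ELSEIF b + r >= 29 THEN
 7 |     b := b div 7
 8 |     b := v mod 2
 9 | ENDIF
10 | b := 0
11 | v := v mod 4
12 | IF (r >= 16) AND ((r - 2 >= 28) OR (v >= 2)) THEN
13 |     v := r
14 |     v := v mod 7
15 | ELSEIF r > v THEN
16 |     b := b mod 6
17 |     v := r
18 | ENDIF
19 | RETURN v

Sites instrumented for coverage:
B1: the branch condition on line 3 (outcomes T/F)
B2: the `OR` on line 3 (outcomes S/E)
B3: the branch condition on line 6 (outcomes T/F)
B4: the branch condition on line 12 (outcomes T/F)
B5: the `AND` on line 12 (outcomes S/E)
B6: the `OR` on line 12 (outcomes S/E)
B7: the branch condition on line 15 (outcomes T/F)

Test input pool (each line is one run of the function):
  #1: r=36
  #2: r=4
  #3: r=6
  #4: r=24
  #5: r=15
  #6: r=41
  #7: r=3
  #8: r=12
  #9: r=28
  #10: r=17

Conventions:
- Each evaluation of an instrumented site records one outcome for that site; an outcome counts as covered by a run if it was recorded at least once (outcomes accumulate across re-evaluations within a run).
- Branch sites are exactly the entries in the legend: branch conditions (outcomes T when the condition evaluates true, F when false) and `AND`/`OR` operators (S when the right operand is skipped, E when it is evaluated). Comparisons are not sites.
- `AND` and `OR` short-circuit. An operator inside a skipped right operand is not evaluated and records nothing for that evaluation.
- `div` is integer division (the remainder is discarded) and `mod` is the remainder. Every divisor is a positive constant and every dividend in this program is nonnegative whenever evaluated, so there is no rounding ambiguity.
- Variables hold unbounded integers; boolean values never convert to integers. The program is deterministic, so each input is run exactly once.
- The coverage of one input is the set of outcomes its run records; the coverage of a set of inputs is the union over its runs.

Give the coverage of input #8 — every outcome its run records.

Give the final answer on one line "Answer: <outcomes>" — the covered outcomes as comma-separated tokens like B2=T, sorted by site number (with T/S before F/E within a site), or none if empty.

Tracing the run of input #8 (r=12):
  B2->S, B1->T, B5->S, B4->F, B7->T
deduplicating events, the covered set is: B1=T, B2=S, B4=F, B5=S, B7=T

Answer: B1=T, B2=S, B4=F, B5=S, B7=T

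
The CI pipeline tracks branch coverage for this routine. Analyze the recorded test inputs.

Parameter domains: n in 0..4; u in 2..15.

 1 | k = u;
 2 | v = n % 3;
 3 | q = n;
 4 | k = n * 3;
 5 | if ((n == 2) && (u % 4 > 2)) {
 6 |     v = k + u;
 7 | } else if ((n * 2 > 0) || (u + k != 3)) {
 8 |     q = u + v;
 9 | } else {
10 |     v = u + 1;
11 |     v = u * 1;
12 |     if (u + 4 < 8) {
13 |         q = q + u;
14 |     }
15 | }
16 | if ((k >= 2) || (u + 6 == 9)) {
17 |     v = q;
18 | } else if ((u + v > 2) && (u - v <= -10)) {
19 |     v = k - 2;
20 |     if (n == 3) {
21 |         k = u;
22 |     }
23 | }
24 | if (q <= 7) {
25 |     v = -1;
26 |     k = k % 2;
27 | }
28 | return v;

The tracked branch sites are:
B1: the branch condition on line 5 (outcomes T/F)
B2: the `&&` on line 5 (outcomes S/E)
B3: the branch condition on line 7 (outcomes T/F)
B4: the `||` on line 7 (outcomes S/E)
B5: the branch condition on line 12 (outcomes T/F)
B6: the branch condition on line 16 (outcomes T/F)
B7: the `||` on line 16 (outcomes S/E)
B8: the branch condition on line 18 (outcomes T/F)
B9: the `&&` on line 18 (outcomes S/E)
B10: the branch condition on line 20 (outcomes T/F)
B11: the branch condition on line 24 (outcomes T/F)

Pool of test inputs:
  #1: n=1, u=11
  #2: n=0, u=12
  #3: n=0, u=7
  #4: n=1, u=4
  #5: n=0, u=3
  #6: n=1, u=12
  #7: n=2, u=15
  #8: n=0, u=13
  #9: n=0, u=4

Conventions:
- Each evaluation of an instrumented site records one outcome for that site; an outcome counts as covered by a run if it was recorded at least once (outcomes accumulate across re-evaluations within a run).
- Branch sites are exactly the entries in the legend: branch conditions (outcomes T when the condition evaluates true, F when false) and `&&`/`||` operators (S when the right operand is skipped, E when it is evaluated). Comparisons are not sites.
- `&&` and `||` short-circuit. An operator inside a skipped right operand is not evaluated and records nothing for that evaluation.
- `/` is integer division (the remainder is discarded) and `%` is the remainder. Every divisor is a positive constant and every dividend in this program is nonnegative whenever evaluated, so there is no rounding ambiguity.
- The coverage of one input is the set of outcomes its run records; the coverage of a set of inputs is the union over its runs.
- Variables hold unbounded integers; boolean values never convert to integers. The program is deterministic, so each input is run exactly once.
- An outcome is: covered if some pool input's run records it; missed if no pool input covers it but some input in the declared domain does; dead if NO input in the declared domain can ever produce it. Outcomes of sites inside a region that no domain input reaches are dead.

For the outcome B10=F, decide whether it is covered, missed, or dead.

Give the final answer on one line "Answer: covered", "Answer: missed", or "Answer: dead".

no pool input records B10=F
checking all 70 inputs in the declared domain: B10=F is never recorded -> dead

Answer: dead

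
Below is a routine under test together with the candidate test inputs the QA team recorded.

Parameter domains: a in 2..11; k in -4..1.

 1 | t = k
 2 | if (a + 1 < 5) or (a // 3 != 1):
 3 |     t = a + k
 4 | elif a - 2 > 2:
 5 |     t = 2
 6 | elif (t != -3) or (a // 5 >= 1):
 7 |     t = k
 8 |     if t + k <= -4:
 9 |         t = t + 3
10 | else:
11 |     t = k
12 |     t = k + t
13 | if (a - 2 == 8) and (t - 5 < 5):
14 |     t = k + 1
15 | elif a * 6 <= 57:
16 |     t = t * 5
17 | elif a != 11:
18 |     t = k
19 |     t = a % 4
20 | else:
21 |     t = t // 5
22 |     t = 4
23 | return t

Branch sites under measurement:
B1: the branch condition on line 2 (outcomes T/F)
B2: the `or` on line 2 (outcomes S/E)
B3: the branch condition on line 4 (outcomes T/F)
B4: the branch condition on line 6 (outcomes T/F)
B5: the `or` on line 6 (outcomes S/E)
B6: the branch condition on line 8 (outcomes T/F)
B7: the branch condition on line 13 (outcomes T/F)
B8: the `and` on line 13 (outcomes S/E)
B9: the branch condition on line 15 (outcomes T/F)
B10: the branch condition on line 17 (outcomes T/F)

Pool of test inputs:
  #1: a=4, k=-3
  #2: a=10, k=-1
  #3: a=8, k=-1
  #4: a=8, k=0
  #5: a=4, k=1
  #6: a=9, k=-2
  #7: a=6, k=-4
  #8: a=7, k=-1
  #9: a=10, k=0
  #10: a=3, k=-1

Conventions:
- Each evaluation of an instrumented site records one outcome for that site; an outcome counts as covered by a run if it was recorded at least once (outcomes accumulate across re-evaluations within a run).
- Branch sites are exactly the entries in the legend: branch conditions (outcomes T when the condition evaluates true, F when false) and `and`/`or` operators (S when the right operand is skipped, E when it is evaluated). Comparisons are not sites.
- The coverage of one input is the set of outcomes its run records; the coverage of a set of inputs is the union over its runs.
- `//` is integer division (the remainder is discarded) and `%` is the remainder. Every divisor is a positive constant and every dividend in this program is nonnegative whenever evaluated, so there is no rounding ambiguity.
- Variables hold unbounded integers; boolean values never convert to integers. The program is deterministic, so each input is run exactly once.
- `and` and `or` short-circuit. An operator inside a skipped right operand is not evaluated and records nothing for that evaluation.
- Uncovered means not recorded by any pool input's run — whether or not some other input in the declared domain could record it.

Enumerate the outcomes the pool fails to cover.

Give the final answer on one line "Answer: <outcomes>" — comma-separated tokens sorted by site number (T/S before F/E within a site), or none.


input #1 (a=4, k=-3): events B2->E, B1->F, B3->F, B5->E, B4->F, B8->S, B7->F, B9->T; covers B1=F, B2=E, B3=F, B4=F, B5=E, B7=F, B8=S, B9=T
input #2 (a=10, k=-1): events B2->E, B1->T, B8->E, B7->T; covers B1=T, B2=E, B7=T, B8=E
input #3 (a=8, k=-1): events B2->E, B1->T, B8->S, B7->F, B9->T; covers B1=T, B2=E, B7=F, B8=S, B9=T
input #4 (a=8, k=0): events B2->E, B1->T, B8->S, B7->F, B9->T; covers B1=T, B2=E, B7=F, B8=S, B9=T
input #5 (a=4, k=1): events B2->E, B1->F, B3->F, B5->S, B4->T, B6->F, B8->S, B7->F, B9->T; covers B1=F, B2=E, B3=F, B4=T, B5=S, B6=F, B7=F, B8=S, B9=T
input #6 (a=9, k=-2): events B2->E, B1->T, B8->S, B7->F, B9->T; covers B1=T, B2=E, B7=F, B8=S, B9=T
input #7 (a=6, k=-4): events B2->E, B1->T, B8->S, B7->F, B9->T; covers B1=T, B2=E, B7=F, B8=S, B9=T
input #8 (a=7, k=-1): events B2->E, B1->T, B8->S, B7->F, B9->T; covers B1=T, B2=E, B7=F, B8=S, B9=T
input #9 (a=10, k=0): events B2->E, B1->T, B8->E, B7->F, B9->F, B10->T; covers B1=T, B2=E, B7=F, B8=E, B9=F, B10=T
input #10 (a=3, k=-1): events B2->S, B1->T, B8->S, B7->F, B9->T; covers B1=T, B2=S, B7=F, B8=S, B9=T
union over the pool: B1=T, B1=F, B2=S, B2=E, B3=F, B4=T, B4=F, B5=S, B5=E, B6=F, B7=T, B7=F, B8=S, B8=E, B9=T, B9=F, B10=T
uncovered (3 of 20): B3=T, B6=T, B10=F
Answer: B3=T, B6=T, B10=F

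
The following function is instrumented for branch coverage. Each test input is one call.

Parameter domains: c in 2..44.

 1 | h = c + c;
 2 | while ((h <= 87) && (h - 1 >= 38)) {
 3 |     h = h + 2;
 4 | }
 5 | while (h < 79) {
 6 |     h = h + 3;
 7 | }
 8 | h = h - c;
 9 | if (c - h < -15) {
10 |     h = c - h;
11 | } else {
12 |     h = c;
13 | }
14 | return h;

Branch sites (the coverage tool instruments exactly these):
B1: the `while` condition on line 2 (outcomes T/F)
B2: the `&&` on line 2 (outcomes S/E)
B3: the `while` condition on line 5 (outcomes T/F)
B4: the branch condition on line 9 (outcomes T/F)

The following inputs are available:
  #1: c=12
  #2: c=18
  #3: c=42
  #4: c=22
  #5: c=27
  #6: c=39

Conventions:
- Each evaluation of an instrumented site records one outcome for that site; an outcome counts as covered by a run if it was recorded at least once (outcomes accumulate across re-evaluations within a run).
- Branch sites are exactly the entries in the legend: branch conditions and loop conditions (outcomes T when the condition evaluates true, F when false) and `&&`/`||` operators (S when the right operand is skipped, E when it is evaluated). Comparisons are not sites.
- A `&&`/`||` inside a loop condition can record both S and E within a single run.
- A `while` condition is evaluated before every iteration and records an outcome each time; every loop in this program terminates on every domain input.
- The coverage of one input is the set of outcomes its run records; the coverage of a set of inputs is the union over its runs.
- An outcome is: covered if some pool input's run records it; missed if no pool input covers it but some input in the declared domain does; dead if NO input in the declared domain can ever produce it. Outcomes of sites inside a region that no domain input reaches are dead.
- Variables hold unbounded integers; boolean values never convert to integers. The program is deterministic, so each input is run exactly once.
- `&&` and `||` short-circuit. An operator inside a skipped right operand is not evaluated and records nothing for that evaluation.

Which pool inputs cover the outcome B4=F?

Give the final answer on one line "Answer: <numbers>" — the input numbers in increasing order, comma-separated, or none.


input #1 (c=12): misses B4=F
input #2 (c=18): misses B4=F
input #3 (c=42): covers B4=F
input #4 (c=22): misses B4=F
input #5 (c=27): misses B4=F
input #6 (c=39): covers B4=F
Answer: 3, 6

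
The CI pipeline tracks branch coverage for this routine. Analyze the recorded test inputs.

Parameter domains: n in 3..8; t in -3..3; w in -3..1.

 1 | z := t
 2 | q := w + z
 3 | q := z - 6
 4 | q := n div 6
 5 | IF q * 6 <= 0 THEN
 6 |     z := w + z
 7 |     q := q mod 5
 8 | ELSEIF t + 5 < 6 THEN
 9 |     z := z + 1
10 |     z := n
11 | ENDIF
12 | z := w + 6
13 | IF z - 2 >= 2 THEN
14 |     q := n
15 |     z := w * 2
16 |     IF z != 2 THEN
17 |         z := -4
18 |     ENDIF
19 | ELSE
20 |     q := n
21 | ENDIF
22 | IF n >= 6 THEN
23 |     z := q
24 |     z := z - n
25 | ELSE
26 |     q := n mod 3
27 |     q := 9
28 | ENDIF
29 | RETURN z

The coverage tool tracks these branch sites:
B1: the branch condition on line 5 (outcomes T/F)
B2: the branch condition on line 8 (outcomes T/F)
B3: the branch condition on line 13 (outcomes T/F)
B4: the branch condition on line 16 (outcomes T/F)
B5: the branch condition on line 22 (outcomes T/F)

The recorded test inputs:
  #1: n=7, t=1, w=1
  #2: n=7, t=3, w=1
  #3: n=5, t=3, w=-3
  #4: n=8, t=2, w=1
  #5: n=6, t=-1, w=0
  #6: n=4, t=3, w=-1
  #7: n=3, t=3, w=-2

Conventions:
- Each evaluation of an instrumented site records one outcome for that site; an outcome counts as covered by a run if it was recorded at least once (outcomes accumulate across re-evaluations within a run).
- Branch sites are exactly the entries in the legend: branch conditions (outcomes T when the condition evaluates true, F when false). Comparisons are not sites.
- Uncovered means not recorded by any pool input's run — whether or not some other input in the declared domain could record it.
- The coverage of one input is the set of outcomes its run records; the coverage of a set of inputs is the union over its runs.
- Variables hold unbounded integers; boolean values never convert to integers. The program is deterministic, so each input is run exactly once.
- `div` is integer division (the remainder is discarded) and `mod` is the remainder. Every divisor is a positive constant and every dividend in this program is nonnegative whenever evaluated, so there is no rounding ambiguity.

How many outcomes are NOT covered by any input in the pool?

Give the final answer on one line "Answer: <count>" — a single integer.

#1 (n=7, t=1, w=1) -> covered: B1=F, B2=F, B3=T, B4=F, B5=T
#2 (n=7, t=3, w=1) -> covered: B1=F, B2=F, B3=T, B4=F, B5=T
#3 (n=5, t=3, w=-3) -> covered: B1=T, B3=F, B5=F
#4 (n=8, t=2, w=1) -> covered: B1=F, B2=F, B3=T, B4=F, B5=T
#5 (n=6, t=-1, w=0) -> covered: B1=F, B2=T, B3=T, B4=T, B5=T
#6 (n=4, t=3, w=-1) -> covered: B1=T, B3=T, B4=T, B5=F
#7 (n=3, t=3, w=-2) -> covered: B1=T, B3=T, B4=T, B5=F
union over the pool: B1=T, B1=F, B2=T, B2=F, B3=T, B3=F, B4=T, B4=F, B5=T, B5=F
uncovered (0 of 10): none

Answer: 0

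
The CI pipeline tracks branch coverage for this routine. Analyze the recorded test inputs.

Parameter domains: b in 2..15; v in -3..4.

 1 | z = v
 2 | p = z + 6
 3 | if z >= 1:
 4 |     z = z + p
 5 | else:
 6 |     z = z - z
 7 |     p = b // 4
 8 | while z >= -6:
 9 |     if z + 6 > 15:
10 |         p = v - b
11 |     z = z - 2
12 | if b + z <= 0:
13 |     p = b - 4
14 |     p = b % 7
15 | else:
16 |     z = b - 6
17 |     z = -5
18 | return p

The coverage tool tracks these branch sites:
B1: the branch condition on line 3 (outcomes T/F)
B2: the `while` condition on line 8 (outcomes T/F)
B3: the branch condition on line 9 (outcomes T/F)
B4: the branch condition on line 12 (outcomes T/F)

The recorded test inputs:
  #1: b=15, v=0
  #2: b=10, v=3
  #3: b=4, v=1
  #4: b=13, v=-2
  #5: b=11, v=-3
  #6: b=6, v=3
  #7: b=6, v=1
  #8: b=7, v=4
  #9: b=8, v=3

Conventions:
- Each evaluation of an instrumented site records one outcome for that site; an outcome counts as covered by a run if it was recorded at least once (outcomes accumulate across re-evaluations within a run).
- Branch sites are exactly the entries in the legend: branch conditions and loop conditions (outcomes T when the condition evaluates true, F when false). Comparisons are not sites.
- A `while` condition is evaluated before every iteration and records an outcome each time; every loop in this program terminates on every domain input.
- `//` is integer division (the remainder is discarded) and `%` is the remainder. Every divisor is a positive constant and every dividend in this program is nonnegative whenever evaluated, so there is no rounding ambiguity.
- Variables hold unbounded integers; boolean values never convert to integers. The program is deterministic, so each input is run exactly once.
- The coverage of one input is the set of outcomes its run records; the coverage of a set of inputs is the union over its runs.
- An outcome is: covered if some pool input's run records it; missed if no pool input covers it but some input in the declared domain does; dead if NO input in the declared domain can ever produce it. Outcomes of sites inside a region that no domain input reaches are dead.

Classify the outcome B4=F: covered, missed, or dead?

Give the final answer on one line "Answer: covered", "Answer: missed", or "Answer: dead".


B4=F is recorded by pool input(s) 1, 2, 4, 5 -> covered
Answer: covered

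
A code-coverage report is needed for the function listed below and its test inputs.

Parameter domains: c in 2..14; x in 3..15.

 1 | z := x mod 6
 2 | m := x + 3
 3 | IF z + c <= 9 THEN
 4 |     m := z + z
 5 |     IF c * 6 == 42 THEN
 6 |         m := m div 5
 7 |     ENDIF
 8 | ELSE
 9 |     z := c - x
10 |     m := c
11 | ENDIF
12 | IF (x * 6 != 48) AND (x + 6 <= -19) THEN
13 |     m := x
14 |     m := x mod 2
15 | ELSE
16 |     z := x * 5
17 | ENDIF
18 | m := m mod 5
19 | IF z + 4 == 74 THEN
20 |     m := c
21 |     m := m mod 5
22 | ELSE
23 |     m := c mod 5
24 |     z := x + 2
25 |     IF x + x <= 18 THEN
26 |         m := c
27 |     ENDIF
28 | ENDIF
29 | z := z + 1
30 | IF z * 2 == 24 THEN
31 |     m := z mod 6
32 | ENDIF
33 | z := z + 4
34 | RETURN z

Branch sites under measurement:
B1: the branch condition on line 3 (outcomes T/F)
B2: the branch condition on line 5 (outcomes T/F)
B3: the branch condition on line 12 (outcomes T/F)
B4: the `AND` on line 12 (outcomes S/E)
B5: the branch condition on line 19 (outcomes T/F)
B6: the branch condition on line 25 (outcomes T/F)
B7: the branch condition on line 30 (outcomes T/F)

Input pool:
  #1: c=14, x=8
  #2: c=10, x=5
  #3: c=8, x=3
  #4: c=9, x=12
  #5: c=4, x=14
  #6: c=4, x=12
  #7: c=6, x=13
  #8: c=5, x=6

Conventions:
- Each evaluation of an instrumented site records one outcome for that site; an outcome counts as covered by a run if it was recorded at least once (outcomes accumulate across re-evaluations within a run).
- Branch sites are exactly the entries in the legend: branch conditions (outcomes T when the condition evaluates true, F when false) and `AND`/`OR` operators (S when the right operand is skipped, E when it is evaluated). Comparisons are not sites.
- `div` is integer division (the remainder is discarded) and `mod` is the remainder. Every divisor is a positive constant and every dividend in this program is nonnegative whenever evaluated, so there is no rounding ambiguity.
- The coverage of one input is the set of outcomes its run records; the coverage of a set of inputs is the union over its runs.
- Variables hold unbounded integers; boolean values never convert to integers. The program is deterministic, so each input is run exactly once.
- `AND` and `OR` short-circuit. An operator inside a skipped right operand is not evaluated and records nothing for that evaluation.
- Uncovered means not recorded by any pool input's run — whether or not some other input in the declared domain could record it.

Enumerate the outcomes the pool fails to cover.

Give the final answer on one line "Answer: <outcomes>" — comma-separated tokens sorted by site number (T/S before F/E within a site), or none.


run #1 (c=14, x=8) runs B1->F, B4->S, B3->F, B5->F, B6->T, B7->F; records B1=F, B3=F, B4=S, B5=F, B6=T, B7=F
run #2 (c=10, x=5) runs B1->F, B4->E, B3->F, B5->F, B6->T, B7->F; records B1=F, B3=F, B4=E, B5=F, B6=T, B7=F
run #3 (c=8, x=3) runs B1->F, B4->E, B3->F, B5->F, B6->T, B7->F; records B1=F, B3=F, B4=E, B5=F, B6=T, B7=F
run #4 (c=9, x=12) runs B1->T, B2->F, B4->E, B3->F, B5->F, B6->F, B7->F; records B1=T, B2=F, B3=F, B4=E, B5=F, B6=F, B7=F
run #5 (c=4, x=14) runs B1->T, B2->F, B4->E, B3->F, B5->T, B7->F; records B1=T, B2=F, B3=F, B4=E, B5=T, B7=F
run #6 (c=4, x=12) runs B1->T, B2->F, B4->E, B3->F, B5->F, B6->F, B7->F; records B1=T, B2=F, B3=F, B4=E, B5=F, B6=F, B7=F
run #7 (c=6, x=13) runs B1->T, B2->F, B4->E, B3->F, B5->F, B6->F, B7->F; records B1=T, B2=F, B3=F, B4=E, B5=F, B6=F, B7=F
run #8 (c=5, x=6) runs B1->T, B2->F, B4->E, B3->F, B5->F, B6->T, B7->F; records B1=T, B2=F, B3=F, B4=E, B5=F, B6=T, B7=F
union over the pool: B1=T, B1=F, B2=F, B3=F, B4=S, B4=E, B5=T, B5=F, B6=T, B6=F, B7=F
uncovered (3 of 14): B2=T, B3=T, B7=T
Answer: B2=T, B3=T, B7=T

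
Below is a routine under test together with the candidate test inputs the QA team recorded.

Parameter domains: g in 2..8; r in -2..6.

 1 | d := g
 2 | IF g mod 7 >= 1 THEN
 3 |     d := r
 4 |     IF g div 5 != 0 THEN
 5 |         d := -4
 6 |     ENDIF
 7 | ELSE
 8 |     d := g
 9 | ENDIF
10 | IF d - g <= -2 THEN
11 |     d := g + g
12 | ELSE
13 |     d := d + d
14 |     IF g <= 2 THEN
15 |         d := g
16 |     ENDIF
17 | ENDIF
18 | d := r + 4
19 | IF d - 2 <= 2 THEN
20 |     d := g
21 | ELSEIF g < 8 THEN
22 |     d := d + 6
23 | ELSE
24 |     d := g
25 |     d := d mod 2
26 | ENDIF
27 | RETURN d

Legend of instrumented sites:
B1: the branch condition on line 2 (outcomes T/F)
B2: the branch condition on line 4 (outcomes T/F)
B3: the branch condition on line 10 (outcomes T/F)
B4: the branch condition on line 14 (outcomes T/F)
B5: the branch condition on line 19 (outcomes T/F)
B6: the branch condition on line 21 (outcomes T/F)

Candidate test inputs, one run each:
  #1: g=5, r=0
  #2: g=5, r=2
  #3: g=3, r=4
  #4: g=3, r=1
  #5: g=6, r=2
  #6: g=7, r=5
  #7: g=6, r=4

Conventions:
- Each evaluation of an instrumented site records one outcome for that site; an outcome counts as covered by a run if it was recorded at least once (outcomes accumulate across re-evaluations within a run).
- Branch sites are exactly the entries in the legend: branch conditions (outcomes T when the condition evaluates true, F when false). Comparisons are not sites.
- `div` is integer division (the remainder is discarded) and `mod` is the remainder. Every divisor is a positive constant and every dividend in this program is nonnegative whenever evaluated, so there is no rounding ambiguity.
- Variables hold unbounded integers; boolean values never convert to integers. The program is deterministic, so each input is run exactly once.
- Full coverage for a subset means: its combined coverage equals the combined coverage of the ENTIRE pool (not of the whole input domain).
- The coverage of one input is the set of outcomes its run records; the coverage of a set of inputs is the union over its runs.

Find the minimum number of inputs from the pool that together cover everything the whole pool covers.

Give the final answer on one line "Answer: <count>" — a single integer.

test 1 (g=5, r=0) fires B1->T, B2->T, B3->T, B5->T; hits B1=T, B2=T, B3=T, B5=T
test 2 (g=5, r=2) fires B1->T, B2->T, B3->T, B5->F, B6->T; hits B1=T, B2=T, B3=T, B5=F, B6=T
test 3 (g=3, r=4) fires B1->T, B2->F, B3->F, B4->F, B5->F, B6->T; hits B1=T, B2=F, B3=F, B4=F, B5=F, B6=T
test 4 (g=3, r=1) fires B1->T, B2->F, B3->T, B5->F, B6->T; hits B1=T, B2=F, B3=T, B5=F, B6=T
test 5 (g=6, r=2) fires B1->T, B2->T, B3->T, B5->F, B6->T; hits B1=T, B2=T, B3=T, B5=F, B6=T
test 6 (g=7, r=5) fires B1->F, B3->F, B4->F, B5->F, B6->T; hits B1=F, B3=F, B4=F, B5=F, B6=T
test 7 (g=6, r=4) fires B1->T, B2->T, B3->T, B5->F, B6->T; hits B1=T, B2=T, B3=T, B5=F, B6=T
pool-wide coverage (10 outcomes): B1=T, B1=F, B2=T, B2=F, B3=T, B3=F, B4=F, B5=T, B5=F, B6=T
no size-1 subset reaches all 10 outcomes (best union: 6/10)
no size-2 subset reaches all 10 outcomes (best union: 9/10)
size 3: inputs {1, 3, 6} cover all 10 outcomes, and no lexicographically smaller subset of this size does

Answer: 3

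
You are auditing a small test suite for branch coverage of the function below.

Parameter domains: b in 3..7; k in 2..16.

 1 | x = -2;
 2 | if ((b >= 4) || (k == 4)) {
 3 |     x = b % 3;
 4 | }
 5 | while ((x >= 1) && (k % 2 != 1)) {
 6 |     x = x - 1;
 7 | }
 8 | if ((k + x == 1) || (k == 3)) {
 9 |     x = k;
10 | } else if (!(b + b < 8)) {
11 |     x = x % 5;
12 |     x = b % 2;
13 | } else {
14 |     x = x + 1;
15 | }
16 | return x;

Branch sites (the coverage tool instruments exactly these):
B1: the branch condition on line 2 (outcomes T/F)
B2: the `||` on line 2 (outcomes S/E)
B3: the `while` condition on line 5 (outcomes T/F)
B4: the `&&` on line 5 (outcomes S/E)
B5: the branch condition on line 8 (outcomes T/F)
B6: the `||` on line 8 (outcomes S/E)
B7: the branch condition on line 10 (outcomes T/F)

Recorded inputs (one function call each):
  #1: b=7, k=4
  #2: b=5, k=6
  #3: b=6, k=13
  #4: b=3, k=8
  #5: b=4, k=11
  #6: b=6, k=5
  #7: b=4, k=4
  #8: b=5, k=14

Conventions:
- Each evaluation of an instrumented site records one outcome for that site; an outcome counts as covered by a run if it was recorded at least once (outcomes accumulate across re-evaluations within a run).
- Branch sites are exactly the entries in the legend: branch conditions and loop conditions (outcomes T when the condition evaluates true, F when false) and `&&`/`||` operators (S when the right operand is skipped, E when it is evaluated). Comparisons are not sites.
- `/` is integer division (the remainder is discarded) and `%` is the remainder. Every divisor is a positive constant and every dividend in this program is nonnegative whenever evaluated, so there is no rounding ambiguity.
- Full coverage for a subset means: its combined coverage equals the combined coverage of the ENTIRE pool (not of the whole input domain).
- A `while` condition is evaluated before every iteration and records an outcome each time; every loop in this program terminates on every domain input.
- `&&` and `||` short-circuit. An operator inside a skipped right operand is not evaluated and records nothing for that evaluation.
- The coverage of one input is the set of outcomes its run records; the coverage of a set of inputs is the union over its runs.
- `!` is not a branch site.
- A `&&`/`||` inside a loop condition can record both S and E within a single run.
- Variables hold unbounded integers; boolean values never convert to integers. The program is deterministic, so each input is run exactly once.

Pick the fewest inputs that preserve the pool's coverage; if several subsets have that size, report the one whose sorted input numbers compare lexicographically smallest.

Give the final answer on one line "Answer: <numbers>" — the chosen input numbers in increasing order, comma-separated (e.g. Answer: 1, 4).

input #1 (b=7, k=4): covers B1=T, B2=S, B3=T, B3=F, B4=S, B4=E, B5=F, B6=E, B7=T
input #2 (b=5, k=6): covers B1=T, B2=S, B3=T, B3=F, B4=S, B4=E, B5=F, B6=E, B7=T
input #3 (b=6, k=13): covers B1=T, B2=S, B3=F, B4=S, B5=F, B6=E, B7=T
input #4 (b=3, k=8): covers B1=F, B2=E, B3=F, B4=S, B5=F, B6=E, B7=F
input #5 (b=4, k=11): covers B1=T, B2=S, B3=F, B4=E, B5=F, B6=E, B7=T
input #6 (b=6, k=5): covers B1=T, B2=S, B3=F, B4=S, B5=F, B6=E, B7=T
input #7 (b=4, k=4): covers B1=T, B2=S, B3=T, B3=F, B4=S, B4=E, B5=F, B6=E, B7=T
input #8 (b=5, k=14): covers B1=T, B2=S, B3=T, B3=F, B4=S, B4=E, B5=F, B6=E, B7=T
union over all inputs: B1=T, B1=F, B2=S, B2=E, B3=T, B3=F, B4=S, B4=E, B5=F, B6=E, B7=T, B7=F (12 outcomes)
checked all size-1 subsets: none covers 12 outcomes (max 9/12)
inputs {1, 4} (size 2) cover everything; no size-2 subset with a lexicographically smaller index list covers all 12

Answer: 1, 4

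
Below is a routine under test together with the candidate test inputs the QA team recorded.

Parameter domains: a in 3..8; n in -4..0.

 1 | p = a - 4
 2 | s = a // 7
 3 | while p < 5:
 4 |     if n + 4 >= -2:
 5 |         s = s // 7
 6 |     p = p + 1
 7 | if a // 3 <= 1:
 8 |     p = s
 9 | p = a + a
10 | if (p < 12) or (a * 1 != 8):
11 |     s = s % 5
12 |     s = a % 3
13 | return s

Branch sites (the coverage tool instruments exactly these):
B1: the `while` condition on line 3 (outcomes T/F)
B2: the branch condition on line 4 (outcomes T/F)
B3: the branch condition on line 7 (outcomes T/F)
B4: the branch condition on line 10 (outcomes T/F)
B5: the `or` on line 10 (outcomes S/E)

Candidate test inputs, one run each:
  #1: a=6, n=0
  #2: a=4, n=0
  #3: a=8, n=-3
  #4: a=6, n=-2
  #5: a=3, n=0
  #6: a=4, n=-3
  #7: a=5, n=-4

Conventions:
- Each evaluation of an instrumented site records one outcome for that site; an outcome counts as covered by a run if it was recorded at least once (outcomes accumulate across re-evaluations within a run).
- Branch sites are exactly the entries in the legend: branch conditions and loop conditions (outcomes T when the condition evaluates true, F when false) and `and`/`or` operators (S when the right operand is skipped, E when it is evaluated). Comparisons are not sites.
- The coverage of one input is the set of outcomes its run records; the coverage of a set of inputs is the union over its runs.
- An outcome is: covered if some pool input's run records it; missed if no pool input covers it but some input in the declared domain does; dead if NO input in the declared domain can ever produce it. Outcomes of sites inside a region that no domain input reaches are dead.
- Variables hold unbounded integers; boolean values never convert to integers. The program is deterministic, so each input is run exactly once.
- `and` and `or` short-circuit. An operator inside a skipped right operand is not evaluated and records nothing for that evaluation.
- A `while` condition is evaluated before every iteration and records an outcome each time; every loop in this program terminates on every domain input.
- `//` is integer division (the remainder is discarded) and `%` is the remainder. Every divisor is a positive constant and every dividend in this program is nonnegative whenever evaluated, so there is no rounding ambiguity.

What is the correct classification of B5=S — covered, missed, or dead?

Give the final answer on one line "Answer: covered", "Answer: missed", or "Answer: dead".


B5=S is recorded by pool input(s) 2, 5, 6, 7 -> covered
Answer: covered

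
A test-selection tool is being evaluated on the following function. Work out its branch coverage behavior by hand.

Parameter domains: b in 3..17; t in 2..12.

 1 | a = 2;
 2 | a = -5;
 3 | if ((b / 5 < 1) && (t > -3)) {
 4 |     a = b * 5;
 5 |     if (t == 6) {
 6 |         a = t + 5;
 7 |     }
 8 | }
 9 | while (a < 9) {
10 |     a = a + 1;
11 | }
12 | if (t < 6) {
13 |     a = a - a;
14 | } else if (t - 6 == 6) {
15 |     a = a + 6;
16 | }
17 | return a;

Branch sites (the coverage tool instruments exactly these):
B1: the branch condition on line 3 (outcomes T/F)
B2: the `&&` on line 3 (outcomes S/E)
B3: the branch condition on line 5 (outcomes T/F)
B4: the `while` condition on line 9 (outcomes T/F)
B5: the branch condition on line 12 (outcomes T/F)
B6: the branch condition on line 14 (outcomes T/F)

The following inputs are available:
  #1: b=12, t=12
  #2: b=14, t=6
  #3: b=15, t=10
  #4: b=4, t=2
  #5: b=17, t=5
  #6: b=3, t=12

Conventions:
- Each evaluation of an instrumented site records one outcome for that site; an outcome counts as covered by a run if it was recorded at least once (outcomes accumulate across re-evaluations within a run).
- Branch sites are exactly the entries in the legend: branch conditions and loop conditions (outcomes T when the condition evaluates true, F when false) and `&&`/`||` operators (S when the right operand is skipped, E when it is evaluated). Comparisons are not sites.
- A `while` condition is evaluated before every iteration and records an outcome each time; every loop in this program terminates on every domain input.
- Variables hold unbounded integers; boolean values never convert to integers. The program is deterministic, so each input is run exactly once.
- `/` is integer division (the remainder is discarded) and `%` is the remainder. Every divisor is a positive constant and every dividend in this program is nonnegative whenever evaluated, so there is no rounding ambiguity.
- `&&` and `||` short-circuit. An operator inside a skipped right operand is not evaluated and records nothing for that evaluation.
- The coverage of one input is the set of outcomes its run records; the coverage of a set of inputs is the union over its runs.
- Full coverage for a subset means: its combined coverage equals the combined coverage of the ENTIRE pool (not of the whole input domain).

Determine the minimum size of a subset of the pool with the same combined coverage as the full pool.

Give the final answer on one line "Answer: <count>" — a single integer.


run #1 (b=12, t=12) runs B2->S, B1->F, B4->T, B4->T, B4->T, B4->T, B4->T, B4->T, B4->T, B4->T, B4->T, B4->T, B4->T, B4->T, ...; records B1=F, B2=S, B4=T, B4=F, B5=F, B6=T
run #2 (b=14, t=6) runs B2->S, B1->F, B4->T, B4->T, B4->T, B4->T, B4->T, B4->T, B4->T, B4->T, B4->T, B4->T, B4->T, B4->T, ...; records B1=F, B2=S, B4=T, B4=F, B5=F, B6=F
run #3 (b=15, t=10) runs B2->S, B1->F, B4->T, B4->T, B4->T, B4->T, B4->T, B4->T, B4->T, B4->T, B4->T, B4->T, B4->T, B4->T, ...; records B1=F, B2=S, B4=T, B4=F, B5=F, B6=F
run #4 (b=4, t=2) runs B2->E, B1->T, B3->F, B4->F, B5->T; records B1=T, B2=E, B3=F, B4=F, B5=T
run #5 (b=17, t=5) runs B2->S, B1->F, B4->T, B4->T, B4->T, B4->T, B4->T, B4->T, B4->T, B4->T, B4->T, B4->T, B4->T, B4->T, ...; records B1=F, B2=S, B4=T, B4=F, B5=T
run #6 (b=3, t=12) runs B2->E, B1->T, B3->F, B4->F, B5->F, B6->T; records B1=T, B2=E, B3=F, B4=F, B5=F, B6=T
pool-wide coverage (11 outcomes): B1=T, B1=F, B2=S, B2=E, B3=F, B4=T, B4=F, B5=T, B5=F, B6=T, B6=F
no size-1 subset reaches all 11 outcomes (best union: 6/11)
no size-2 subset reaches all 11 outcomes (best union: 10/11)
the canonical winner is {1, 2, 4}: size 3, full 11-outcome coverage, earliest index list among size-3 covers
Answer: 3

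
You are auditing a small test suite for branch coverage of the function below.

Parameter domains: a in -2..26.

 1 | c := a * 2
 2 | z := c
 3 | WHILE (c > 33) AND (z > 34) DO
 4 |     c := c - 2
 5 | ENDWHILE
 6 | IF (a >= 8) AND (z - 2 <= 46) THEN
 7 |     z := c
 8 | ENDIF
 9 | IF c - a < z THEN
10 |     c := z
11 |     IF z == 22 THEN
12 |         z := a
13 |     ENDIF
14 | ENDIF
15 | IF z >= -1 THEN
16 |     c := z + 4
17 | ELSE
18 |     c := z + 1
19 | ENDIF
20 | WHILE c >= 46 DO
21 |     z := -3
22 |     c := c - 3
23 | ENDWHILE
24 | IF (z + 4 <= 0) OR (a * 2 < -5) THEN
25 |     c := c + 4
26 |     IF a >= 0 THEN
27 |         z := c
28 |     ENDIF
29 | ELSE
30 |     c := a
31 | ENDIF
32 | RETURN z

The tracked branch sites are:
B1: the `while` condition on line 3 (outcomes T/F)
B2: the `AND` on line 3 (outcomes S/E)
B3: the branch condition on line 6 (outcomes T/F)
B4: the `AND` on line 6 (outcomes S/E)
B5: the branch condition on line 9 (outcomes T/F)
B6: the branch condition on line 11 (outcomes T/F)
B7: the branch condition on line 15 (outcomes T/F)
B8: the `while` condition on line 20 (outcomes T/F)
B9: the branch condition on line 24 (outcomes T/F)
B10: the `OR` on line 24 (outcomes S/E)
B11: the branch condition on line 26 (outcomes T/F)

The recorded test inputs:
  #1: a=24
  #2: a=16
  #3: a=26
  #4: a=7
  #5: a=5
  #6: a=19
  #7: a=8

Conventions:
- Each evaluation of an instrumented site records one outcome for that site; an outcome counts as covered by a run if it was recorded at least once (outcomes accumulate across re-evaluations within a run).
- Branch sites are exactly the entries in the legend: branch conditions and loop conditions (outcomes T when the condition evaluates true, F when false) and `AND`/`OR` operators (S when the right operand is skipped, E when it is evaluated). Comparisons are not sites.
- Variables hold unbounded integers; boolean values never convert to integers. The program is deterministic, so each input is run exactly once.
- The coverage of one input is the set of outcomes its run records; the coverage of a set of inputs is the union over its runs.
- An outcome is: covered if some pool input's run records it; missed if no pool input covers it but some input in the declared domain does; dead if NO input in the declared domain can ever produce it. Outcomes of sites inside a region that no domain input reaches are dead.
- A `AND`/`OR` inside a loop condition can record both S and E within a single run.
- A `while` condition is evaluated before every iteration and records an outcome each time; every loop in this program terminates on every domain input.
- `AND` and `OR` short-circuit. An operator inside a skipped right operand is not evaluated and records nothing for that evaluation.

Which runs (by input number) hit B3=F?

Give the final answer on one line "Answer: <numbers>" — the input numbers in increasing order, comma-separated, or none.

input #1 (a=24): misses B3=F
input #2 (a=16): misses B3=F
input #3 (a=26): covers B3=F
input #4 (a=7): covers B3=F
input #5 (a=5): covers B3=F
input #6 (a=19): misses B3=F
input #7 (a=8): misses B3=F

Answer: 3, 4, 5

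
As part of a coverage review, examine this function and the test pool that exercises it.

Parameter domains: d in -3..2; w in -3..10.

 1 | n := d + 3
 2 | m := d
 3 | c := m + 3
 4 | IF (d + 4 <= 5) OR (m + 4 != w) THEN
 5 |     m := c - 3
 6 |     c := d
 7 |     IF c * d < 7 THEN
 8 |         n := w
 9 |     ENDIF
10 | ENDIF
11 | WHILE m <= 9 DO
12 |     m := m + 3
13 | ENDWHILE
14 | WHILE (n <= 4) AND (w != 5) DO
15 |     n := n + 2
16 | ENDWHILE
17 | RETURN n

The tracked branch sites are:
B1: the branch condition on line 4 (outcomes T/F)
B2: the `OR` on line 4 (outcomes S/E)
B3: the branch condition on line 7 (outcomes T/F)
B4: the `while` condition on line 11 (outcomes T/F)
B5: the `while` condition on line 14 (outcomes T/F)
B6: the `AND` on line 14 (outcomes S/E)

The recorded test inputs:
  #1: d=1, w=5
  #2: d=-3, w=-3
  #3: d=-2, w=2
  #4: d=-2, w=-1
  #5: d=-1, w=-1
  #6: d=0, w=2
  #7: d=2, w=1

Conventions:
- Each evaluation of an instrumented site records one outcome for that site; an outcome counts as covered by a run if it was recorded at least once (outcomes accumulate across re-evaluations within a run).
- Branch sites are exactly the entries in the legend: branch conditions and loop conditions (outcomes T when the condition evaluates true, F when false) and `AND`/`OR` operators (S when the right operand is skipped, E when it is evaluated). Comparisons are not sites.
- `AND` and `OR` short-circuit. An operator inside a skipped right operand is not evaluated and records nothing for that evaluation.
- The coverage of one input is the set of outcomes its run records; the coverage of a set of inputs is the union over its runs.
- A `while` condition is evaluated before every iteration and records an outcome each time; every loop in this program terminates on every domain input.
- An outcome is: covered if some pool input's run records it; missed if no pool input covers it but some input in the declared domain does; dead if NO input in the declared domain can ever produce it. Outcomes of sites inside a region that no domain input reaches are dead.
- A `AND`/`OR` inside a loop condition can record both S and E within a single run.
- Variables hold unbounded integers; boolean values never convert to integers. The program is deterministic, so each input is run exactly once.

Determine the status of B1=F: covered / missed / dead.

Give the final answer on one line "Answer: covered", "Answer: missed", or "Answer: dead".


no pool input records B1=F
but domain input (d=2, w=6) does record it -> reachable, so missed
Answer: missed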